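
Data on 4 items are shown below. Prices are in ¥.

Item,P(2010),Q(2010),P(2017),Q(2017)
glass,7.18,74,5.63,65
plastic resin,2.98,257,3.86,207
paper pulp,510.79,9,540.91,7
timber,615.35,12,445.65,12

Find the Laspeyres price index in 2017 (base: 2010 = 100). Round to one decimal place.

Laspeyres price index uses base-period quantities as weights.
ΣP(2017)·Q(2010) = 5.63×74 + 3.86×257 + 540.91×9 + 445.65×12 = 416.62 + 992.02 + 4868.19 + 5347.8 = 11624.63
ΣP(2010)·Q(2010) = 7.18×74 + 2.98×257 + 510.79×9 + 615.35×12 = 531.32 + 765.86 + 4597.11 + 7384.2 = 13278.49
Index = 11624.63 / 13278.49 × 100 = 87.5448

87.5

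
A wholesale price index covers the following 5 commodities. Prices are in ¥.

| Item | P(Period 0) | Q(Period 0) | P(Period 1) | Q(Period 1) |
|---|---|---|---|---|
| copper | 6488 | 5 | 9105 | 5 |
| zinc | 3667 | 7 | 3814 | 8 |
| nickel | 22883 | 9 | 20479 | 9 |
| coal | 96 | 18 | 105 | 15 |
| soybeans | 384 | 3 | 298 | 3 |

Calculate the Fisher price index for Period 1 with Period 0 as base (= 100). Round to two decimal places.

Laspeyres component (base-period weights):
ΣP(Period 1)Q(Period 0) = 9105×5 + 3814×7 + 20479×9 + 105×18 + 298×3 = 45525 + 26698 + 184311 + 1890 + 894 = 259318
ΣP(Period 0)Q(Period 0) = 6488×5 + 3667×7 + 22883×9 + 96×18 + 384×3 = 32440 + 25669 + 205947 + 1728 + 1152 = 266936
L = 259318 / 266936 × 100 = 97.1461
Paasche component (current-period weights):
ΣP(Period 1)Q(Period 1) = 9105×5 + 3814×8 + 20479×9 + 105×15 + 298×3 = 45525 + 30512 + 184311 + 1575 + 894 = 262817
ΣP(Period 0)Q(Period 1) = 6488×5 + 3667×8 + 22883×9 + 96×15 + 384×3 = 32440 + 29336 + 205947 + 1440 + 1152 = 270315
P = 262817 / 270315 × 100 = 97.2262
Fisher = √(L × P) = √(97.1461 × 97.2262) = 97.1862

97.19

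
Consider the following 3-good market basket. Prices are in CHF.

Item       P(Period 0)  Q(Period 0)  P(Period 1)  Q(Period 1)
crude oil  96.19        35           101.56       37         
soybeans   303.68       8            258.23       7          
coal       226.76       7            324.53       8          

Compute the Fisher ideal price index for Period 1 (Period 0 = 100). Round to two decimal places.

107.86

Laspeyres component (base-period weights):
ΣP(Period 1)Q(Period 0) = 101.56×35 + 258.23×8 + 324.53×7 = 3554.6 + 2065.84 + 2271.71 = 7892.15
ΣP(Period 0)Q(Period 0) = 96.19×35 + 303.68×8 + 226.76×7 = 3366.65 + 2429.44 + 1587.32 = 7383.41
L = 7892.15 / 7383.41 × 100 = 106.8903
Paasche component (current-period weights):
ΣP(Period 1)Q(Period 1) = 101.56×37 + 258.23×7 + 324.53×8 = 3757.72 + 1807.61 + 2596.24 = 8161.57
ΣP(Period 0)Q(Period 1) = 96.19×37 + 303.68×7 + 226.76×8 = 3559.03 + 2125.76 + 1814.08 = 7498.87
P = 8161.57 / 7498.87 × 100 = 108.8373
Fisher = √(L × P) = √(106.8903 × 108.8373) = 107.8594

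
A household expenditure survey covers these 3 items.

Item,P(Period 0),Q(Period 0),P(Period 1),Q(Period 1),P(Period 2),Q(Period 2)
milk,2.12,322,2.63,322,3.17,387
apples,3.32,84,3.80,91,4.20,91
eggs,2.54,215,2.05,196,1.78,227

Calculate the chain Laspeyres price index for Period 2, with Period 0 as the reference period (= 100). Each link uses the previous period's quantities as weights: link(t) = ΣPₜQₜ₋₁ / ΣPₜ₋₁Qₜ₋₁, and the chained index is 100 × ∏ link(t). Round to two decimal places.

117.10

Link Period 0→Period 1:
ΣP(Period 1)Q(Period 0) = 2.63×322 + 3.80×84 + 2.05×215 = 846.86 + 319.2 + 440.75 = 1606.81
ΣP(Period 0)Q(Period 0) = 2.12×322 + 3.32×84 + 2.54×215 = 682.64 + 278.88 + 546.1 = 1507.62
link = 1606.81/1507.62 = 1.065792
Link Period 1→Period 2:
ΣP(Period 2)Q(Period 1) = 3.17×322 + 4.20×91 + 1.78×196 = 1020.74 + 382.2 + 348.88 = 1751.82
ΣP(Period 1)Q(Period 1) = 2.63×322 + 3.80×91 + 2.05×196 = 846.86 + 345.8 + 401.8 = 1594.46
link = 1751.82/1594.46 = 1.098692
Chained index = 100 × 1.065792 × 1.098692 = 117.0977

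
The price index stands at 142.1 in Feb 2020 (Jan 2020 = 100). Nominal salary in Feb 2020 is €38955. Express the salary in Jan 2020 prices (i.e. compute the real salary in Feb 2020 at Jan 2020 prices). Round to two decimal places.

Real = Nominal ÷ (Index/100) = 38955 ÷ (142.1/100)
     = 38955 ÷ 1.421 = 27413.7931

27413.79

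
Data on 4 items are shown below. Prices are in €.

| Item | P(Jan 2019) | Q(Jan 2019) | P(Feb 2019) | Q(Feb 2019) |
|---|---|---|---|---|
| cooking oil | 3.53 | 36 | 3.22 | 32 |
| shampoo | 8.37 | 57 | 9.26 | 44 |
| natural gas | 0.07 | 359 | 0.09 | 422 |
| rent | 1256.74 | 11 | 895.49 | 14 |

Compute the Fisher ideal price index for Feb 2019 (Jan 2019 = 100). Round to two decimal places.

72.55

Laspeyres component (base-period weights):
ΣP(Feb 2019)Q(Jan 2019) = 3.22×36 + 9.26×57 + 0.09×359 + 895.49×11 = 115.92 + 527.82 + 32.31 + 9850.39 = 10526.44
ΣP(Jan 2019)Q(Jan 2019) = 3.53×36 + 8.37×57 + 0.07×359 + 1256.74×11 = 127.08 + 477.09 + 25.13 + 13824.14 = 14453.44
L = 10526.44 / 14453.44 × 100 = 72.8300
Paasche component (current-period weights):
ΣP(Feb 2019)Q(Feb 2019) = 3.22×32 + 9.26×44 + 0.09×422 + 895.49×14 = 103.04 + 407.44 + 37.98 + 12536.86 = 13085.32
ΣP(Jan 2019)Q(Feb 2019) = 3.53×32 + 8.37×44 + 0.07×422 + 1256.74×14 = 112.96 + 368.28 + 29.54 + 17594.36 = 18105.14
P = 13085.32 / 18105.14 × 100 = 72.2741
Fisher = √(L × P) = √(72.8300 × 72.2741) = 72.5515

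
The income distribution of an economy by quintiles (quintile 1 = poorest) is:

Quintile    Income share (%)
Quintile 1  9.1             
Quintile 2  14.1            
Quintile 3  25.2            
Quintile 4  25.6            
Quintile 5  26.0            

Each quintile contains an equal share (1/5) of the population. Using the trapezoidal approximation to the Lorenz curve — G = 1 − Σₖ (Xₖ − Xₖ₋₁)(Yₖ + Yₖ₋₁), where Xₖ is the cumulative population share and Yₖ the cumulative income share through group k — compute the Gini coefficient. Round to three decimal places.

Cumulative income shares Yₖ: 0.0910, 0.2320, 0.4840, 0.7400, 1.0000
Σ (Xₖ−Xₖ₋₁)(Yₖ+Yₖ₋₁) = (1/5)(0.0910+0.0000) + (1/5)(0.2320+0.0910) + (1/5)(0.4840+0.2320) + (1/5)(0.7400+0.4840) + (1/5)(1.0000+0.7400)
  = 0.0182 + 0.0646 + 0.1432 + 0.2448 + 0.3480 = 0.8188
G = 1 − 0.8188 = 0.1812

0.181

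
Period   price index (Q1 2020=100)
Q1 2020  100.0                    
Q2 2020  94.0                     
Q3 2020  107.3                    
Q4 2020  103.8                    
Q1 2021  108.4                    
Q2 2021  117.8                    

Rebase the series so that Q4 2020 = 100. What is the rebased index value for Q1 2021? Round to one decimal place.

Rebased(Q1 2021) = 108.4 / 103.8 × 100 = 104.4316

104.4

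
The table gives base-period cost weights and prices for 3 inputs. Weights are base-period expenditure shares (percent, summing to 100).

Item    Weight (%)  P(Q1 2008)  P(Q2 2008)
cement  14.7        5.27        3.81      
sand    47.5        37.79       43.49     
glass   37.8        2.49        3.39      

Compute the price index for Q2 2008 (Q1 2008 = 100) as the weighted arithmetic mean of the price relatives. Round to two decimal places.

116.75

cement: 14.7 × (3.81/5.27) = 14.7 × 0.722960 = 10.6275
sand: 47.5 × (43.49/37.79) = 47.5 × 1.150834 = 54.6646
glass: 37.8 × (3.39/2.49) = 37.8 × 1.361446 = 51.4627
Index = Σ wᵢ·(p₁ᵢ/p₀ᵢ) = 10.6275 + 54.6646 + 51.4627 = 116.7548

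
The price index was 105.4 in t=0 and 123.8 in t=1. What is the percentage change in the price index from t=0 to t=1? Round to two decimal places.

Change = (123.8 − 105.4) / 105.4 × 100
       = 18.4 / 105.4 × 100 = 17.4573%

17.46%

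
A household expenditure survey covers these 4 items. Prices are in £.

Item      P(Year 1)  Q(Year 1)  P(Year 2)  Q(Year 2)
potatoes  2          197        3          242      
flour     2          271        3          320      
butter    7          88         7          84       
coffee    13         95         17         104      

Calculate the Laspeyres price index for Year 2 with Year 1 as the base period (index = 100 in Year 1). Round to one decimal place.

Laspeyres price index uses base-period quantities as weights.
ΣP(Year 2)·Q(Year 1) = 3×197 + 3×271 + 7×88 + 17×95 = 591 + 813 + 616 + 1615 = 3635
ΣP(Year 1)·Q(Year 1) = 2×197 + 2×271 + 7×88 + 13×95 = 394 + 542 + 616 + 1235 = 2787
Index = 3635 / 2787 × 100 = 130.4270

130.4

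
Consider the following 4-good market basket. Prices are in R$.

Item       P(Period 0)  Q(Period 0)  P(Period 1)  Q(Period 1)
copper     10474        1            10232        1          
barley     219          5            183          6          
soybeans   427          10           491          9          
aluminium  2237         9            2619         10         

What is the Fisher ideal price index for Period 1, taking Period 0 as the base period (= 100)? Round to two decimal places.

Laspeyres component (base-period weights):
ΣP(Period 1)Q(Period 0) = 10232×1 + 183×5 + 491×10 + 2619×9 = 10232 + 915 + 4910 + 23571 = 39628
ΣP(Period 0)Q(Period 0) = 10474×1 + 219×5 + 427×10 + 2237×9 = 10474 + 1095 + 4270 + 20133 = 35972
L = 39628 / 35972 × 100 = 110.1635
Paasche component (current-period weights):
ΣP(Period 1)Q(Period 1) = 10232×1 + 183×6 + 491×9 + 2619×10 = 10232 + 1098 + 4419 + 26190 = 41939
ΣP(Period 0)Q(Period 1) = 10474×1 + 219×6 + 427×9 + 2237×10 = 10474 + 1314 + 3843 + 22370 = 38001
P = 41939 / 38001 × 100 = 110.3629
Fisher = √(L × P) = √(110.1635 × 110.3629) = 110.2631

110.26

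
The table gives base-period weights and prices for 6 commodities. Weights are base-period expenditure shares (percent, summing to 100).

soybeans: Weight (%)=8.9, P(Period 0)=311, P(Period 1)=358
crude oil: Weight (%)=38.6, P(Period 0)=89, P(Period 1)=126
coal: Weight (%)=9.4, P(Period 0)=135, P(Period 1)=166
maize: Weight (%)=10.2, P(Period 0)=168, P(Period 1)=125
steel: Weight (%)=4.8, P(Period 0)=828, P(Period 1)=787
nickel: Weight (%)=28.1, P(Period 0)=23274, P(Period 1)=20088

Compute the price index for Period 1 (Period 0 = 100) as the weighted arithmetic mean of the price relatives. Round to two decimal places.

112.86

soybeans: 8.9 × (358/311) = 8.9 × 1.151125 = 10.2450
crude oil: 38.6 × (126/89) = 38.6 × 1.415730 = 54.6472
coal: 9.4 × (166/135) = 9.4 × 1.229630 = 11.5585
maize: 10.2 × (125/168) = 10.2 × 0.744048 = 7.5893
steel: 4.8 × (787/828) = 4.8 × 0.950483 = 4.5623
nickel: 28.1 × (20088/23274) = 28.1 × 0.863109 = 24.2534
Index = Σ wᵢ·(p₁ᵢ/p₀ᵢ) = 10.2450 + 54.6472 + 11.5585 + 7.5893 + 4.5623 + 24.2534 = 112.8557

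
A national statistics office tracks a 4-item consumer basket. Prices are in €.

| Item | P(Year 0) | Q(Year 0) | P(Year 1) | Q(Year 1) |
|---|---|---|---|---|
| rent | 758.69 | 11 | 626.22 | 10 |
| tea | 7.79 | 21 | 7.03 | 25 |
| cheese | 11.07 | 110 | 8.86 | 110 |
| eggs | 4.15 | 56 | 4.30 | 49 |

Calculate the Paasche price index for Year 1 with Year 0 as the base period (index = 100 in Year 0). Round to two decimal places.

Paasche price index uses current-period quantities as weights.
ΣP(Year 1)·Q(Year 1) = 626.22×10 + 7.03×25 + 8.86×110 + 4.30×49 = 6262.2 + 175.75 + 974.6 + 210.7 = 7623.25
ΣP(Year 0)·Q(Year 1) = 758.69×10 + 7.79×25 + 11.07×110 + 4.15×49 = 7586.9 + 194.75 + 1217.7 + 203.35 = 9202.7
Index = 7623.25 / 9202.7 × 100 = 82.8371

82.84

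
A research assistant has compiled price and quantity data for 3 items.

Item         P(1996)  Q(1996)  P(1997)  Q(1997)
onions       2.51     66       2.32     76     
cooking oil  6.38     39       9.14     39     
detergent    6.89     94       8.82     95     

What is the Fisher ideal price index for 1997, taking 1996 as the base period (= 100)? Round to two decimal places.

Laspeyres component (base-period weights):
ΣP(1997)Q(1996) = 2.32×66 + 9.14×39 + 8.82×94 = 153.12 + 356.46 + 829.08 = 1338.66
ΣP(1996)Q(1996) = 2.51×66 + 6.38×39 + 6.89×94 = 165.66 + 248.82 + 647.66 = 1062.14
L = 1338.66 / 1062.14 × 100 = 126.0342
Paasche component (current-period weights):
ΣP(1997)Q(1997) = 2.32×76 + 9.14×39 + 8.82×95 = 176.32 + 356.46 + 837.9 = 1370.68
ΣP(1996)Q(1997) = 2.51×76 + 6.38×39 + 6.89×95 = 190.76 + 248.82 + 654.55 = 1094.13
P = 1370.68 / 1094.13 × 100 = 125.2758
Fisher = √(L × P) = √(126.0342 × 125.2758) = 125.6544

125.65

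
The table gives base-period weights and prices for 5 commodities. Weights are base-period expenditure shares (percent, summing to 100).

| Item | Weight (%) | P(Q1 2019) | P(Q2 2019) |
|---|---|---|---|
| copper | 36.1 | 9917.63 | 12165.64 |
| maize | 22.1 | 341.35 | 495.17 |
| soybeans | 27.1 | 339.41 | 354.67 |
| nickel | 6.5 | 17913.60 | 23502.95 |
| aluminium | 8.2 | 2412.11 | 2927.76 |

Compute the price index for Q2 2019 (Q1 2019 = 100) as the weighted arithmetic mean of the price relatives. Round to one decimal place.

123.1

copper: 36.1 × (12165.64/9917.63) = 36.1 × 1.226668 = 44.2827
maize: 22.1 × (495.17/341.35) = 22.1 × 1.450623 = 32.0588
soybeans: 27.1 × (354.67/339.41) = 27.1 × 1.044960 = 28.3184
nickel: 6.5 × (23502.95/17913.60) = 6.5 × 1.312017 = 8.5281
aluminium: 8.2 × (2927.76/2412.11) = 8.2 × 1.213775 = 9.9530
Index = Σ wᵢ·(p₁ᵢ/p₀ᵢ) = 44.2827 + 32.0588 + 28.3184 + 8.5281 + 9.9530 = 123.1410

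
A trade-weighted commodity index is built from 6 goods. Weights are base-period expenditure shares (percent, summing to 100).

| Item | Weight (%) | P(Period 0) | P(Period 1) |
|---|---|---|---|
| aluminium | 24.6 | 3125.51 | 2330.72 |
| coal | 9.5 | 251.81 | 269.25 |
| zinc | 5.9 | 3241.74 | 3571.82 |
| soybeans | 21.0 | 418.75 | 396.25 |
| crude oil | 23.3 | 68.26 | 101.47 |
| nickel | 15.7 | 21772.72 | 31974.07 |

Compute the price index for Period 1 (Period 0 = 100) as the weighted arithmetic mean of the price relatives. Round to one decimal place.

112.6

aluminium: 24.6 × (2330.72/3125.51) = 24.6 × 0.745709 = 18.3444
coal: 9.5 × (269.25/251.81) = 9.5 × 1.069259 = 10.1580
zinc: 5.9 × (3571.82/3241.74) = 5.9 × 1.101822 = 6.5007
soybeans: 21.0 × (396.25/418.75) = 21.0 × 0.946269 = 19.8716
crude oil: 23.3 × (101.47/68.26) = 23.3 × 1.486522 = 34.6360
nickel: 15.7 × (31974.07/21772.72) = 15.7 × 1.468538 = 23.0560
Index = Σ wᵢ·(p₁ᵢ/p₀ᵢ) = 18.3444 + 10.1580 + 6.5007 + 19.8716 + 34.6360 + 23.0560 = 112.5668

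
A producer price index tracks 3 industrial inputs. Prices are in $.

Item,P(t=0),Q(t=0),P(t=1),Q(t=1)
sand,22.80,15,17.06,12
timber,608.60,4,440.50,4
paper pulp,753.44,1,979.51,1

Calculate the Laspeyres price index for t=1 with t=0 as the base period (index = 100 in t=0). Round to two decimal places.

84.92

Laspeyres price index uses base-period quantities as weights.
ΣP(t=1)·Q(t=0) = 17.06×15 + 440.50×4 + 979.51×1 = 255.9 + 1762 + 979.51 = 2997.41
ΣP(t=0)·Q(t=0) = 22.80×15 + 608.60×4 + 753.44×1 = 342 + 2434.4 + 753.44 = 3529.84
Index = 2997.41 / 3529.84 × 100 = 84.9163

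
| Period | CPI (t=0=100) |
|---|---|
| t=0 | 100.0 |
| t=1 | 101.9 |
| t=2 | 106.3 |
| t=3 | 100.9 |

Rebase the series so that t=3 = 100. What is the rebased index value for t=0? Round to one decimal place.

Rebased(t=0) = 100.0 / 100.9 × 100 = 99.1080

99.1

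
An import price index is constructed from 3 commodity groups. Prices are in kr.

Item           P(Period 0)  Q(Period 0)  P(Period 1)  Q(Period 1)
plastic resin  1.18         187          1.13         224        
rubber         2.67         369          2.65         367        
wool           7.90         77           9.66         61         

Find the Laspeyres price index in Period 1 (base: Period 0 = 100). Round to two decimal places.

106.55

Laspeyres price index uses base-period quantities as weights.
ΣP(Period 1)·Q(Period 0) = 1.13×187 + 2.65×369 + 9.66×77 = 211.31 + 977.85 + 743.82 = 1932.98
ΣP(Period 0)·Q(Period 0) = 1.18×187 + 2.67×369 + 7.90×77 = 220.66 + 985.23 + 608.3 = 1814.19
Index = 1932.98 / 1814.19 × 100 = 106.5478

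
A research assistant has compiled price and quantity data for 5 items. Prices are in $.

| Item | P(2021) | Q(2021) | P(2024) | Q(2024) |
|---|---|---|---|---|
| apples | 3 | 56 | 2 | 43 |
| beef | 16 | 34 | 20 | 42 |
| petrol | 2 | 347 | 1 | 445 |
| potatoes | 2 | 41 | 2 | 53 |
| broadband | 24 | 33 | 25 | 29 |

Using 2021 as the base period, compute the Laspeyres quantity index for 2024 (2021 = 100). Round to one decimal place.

109.3

Laspeyres quantity index uses base-period prices as weights.
ΣP(2021)·Q(2024) = 3×43 + 16×42 + 2×445 + 2×53 + 24×29 = 129 + 672 + 890 + 106 + 696 = 2493
ΣP(2021)·Q(2021) = 3×56 + 16×34 + 2×347 + 2×41 + 24×33 = 168 + 544 + 694 + 82 + 792 = 2280
Index = 2493 / 2280 × 100 = 109.3421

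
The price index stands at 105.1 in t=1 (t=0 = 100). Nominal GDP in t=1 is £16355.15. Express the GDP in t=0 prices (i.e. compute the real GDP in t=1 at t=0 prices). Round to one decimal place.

Real = Nominal ÷ (Index/100) = 16355.15 ÷ (105.1/100)
     = 16355.15 ÷ 1.051 = 15561.5128

15561.5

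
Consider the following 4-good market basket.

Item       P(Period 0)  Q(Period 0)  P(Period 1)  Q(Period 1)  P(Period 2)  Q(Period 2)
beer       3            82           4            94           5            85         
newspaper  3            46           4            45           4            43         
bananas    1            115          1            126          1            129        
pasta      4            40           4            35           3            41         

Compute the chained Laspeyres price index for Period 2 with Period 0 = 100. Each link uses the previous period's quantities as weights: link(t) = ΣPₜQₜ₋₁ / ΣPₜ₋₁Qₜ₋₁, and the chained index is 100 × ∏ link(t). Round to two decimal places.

128.00

Link Period 0→Period 1:
ΣP(Period 1)Q(Period 0) = 4×82 + 4×46 + 1×115 + 4×40 = 328 + 184 + 115 + 160 = 787
ΣP(Period 0)Q(Period 0) = 3×82 + 3×46 + 1×115 + 4×40 = 246 + 138 + 115 + 160 = 659
link = 787/659 = 1.194234
Link Period 1→Period 2:
ΣP(Period 2)Q(Period 1) = 5×94 + 4×45 + 1×126 + 3×35 = 470 + 180 + 126 + 105 = 881
ΣP(Period 1)Q(Period 1) = 4×94 + 4×45 + 1×126 + 4×35 = 376 + 180 + 126 + 140 = 822
link = 881/822 = 1.071776
Chained index = 100 × 1.194234 × 1.071776 = 127.9951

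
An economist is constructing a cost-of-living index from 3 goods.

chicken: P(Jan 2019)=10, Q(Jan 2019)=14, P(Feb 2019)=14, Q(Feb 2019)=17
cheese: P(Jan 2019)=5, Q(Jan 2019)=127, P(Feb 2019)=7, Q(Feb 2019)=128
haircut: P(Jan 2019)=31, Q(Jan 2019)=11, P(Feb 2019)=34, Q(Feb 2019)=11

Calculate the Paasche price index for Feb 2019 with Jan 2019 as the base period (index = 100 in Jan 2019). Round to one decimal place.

Paasche price index uses current-period quantities as weights.
ΣP(Feb 2019)·Q(Feb 2019) = 14×17 + 7×128 + 34×11 = 238 + 896 + 374 = 1508
ΣP(Jan 2019)·Q(Feb 2019) = 10×17 + 5×128 + 31×11 = 170 + 640 + 341 = 1151
Index = 1508 / 1151 × 100 = 131.0165

131.0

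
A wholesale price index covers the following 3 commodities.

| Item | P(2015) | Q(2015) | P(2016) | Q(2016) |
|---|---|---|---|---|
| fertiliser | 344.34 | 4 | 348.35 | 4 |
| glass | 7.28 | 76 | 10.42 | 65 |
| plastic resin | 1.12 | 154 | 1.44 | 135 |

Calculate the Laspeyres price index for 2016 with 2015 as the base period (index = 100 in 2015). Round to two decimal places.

Laspeyres price index uses base-period quantities as weights.
ΣP(2016)·Q(2015) = 348.35×4 + 10.42×76 + 1.44×154 = 1393.4 + 791.92 + 221.76 = 2407.08
ΣP(2015)·Q(2015) = 344.34×4 + 7.28×76 + 1.12×154 = 1377.36 + 553.28 + 172.48 = 2103.12
Index = 2407.08 / 2103.12 × 100 = 114.4528

114.45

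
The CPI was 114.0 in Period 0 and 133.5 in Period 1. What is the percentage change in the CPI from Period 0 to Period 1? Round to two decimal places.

17.11%

Change = (133.5 − 114.0) / 114.0 × 100
       = 19.5 / 114.0 × 100 = 17.1053%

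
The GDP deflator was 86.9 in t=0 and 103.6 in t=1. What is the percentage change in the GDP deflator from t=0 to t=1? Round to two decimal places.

Change = (103.6 − 86.9) / 86.9 × 100
       = 16.7 / 86.9 × 100 = 19.2175%

19.22%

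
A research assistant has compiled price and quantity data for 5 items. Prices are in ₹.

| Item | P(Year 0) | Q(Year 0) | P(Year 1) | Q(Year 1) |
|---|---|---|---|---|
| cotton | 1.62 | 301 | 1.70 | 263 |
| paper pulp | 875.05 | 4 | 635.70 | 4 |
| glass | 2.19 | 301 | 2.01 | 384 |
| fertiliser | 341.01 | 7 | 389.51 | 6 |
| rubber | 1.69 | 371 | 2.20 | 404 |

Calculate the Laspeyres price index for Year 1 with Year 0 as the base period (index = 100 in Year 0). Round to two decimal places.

94.01

Laspeyres price index uses base-period quantities as weights.
ΣP(Year 1)·Q(Year 0) = 1.70×301 + 635.70×4 + 2.01×301 + 389.51×7 + 2.20×371 = 511.7 + 2542.8 + 605.01 + 2726.57 + 816.2 = 7202.28
ΣP(Year 0)·Q(Year 0) = 1.62×301 + 875.05×4 + 2.19×301 + 341.01×7 + 1.69×371 = 487.62 + 3500.2 + 659.19 + 2387.07 + 626.99 = 7661.07
Index = 7202.28 / 7661.07 × 100 = 94.0114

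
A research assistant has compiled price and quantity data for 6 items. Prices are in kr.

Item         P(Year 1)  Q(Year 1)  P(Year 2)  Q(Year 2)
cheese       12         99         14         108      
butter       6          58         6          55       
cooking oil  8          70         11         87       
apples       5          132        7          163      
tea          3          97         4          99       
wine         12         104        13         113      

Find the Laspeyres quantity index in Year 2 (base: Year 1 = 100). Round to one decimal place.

Laspeyres quantity index uses base-period prices as weights.
ΣP(Year 1)·Q(Year 2) = 12×108 + 6×55 + 8×87 + 5×163 + 3×99 + 12×113 = 1296 + 330 + 696 + 815 + 297 + 1356 = 4790
ΣP(Year 1)·Q(Year 1) = 12×99 + 6×58 + 8×70 + 5×132 + 3×97 + 12×104 = 1188 + 348 + 560 + 660 + 291 + 1248 = 4295
Index = 4790 / 4295 × 100 = 111.5250

111.5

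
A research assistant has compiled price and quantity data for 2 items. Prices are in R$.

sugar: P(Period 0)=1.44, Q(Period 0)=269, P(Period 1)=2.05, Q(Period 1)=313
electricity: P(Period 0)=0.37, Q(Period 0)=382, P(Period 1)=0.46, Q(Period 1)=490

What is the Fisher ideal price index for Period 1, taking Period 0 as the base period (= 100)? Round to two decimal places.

Laspeyres component (base-period weights):
ΣP(Period 1)Q(Period 0) = 2.05×269 + 0.46×382 = 551.45 + 175.72 = 727.17
ΣP(Period 0)Q(Period 0) = 1.44×269 + 0.37×382 = 387.36 + 141.34 = 528.7
L = 727.17 / 528.7 × 100 = 137.5392
Paasche component (current-period weights):
ΣP(Period 1)Q(Period 1) = 2.05×313 + 0.46×490 = 641.65 + 225.4 = 867.05
ΣP(Period 0)Q(Period 1) = 1.44×313 + 0.37×490 = 450.72 + 181.3 = 632.02
P = 867.05 / 632.02 × 100 = 137.1871
Fisher = √(L × P) = √(137.5392 × 137.1871) = 137.3631

137.36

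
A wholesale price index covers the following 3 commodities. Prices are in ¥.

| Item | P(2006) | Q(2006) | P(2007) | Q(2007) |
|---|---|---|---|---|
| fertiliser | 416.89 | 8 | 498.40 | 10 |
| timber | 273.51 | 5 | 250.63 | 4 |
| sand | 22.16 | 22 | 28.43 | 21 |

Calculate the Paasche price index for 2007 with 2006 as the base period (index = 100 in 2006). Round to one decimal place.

114.9

Paasche price index uses current-period quantities as weights.
ΣP(2007)·Q(2007) = 498.40×10 + 250.63×4 + 28.43×21 = 4984 + 1002.52 + 597.03 = 6583.55
ΣP(2006)·Q(2007) = 416.89×10 + 273.51×4 + 22.16×21 = 4168.9 + 1094.04 + 465.36 = 5728.3
Index = 6583.55 / 5728.3 × 100 = 114.9303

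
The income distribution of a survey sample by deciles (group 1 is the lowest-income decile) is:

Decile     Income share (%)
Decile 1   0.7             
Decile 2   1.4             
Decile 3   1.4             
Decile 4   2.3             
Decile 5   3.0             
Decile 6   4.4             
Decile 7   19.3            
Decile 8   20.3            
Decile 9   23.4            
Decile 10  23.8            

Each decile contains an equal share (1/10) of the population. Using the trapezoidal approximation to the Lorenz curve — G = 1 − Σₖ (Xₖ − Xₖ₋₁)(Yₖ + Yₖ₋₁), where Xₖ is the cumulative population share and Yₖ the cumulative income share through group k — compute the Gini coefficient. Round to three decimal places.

0.509

Cumulative income shares Yₖ: 0.0070, 0.0210, 0.0350, 0.0580, 0.0880, 0.1320, 0.3250, 0.5280, 0.7620, 1.0000
Σ (Xₖ−Xₖ₋₁)(Yₖ+Yₖ₋₁) = (1/10)(0.0070+0.0000) + (1/10)(0.0210+0.0070) + (1/10)(0.0350+0.0210) + (1/10)(0.0580+0.0350) + (1/10)(0.0880+0.0580) + (1/10)(0.1320+0.0880) + (1/10)(0.3250+0.1320) + (1/10)(0.5280+0.3250) + (1/10)(0.7620+0.5280) + (1/10)(1.0000+0.7620)
  = 0.0007 + 0.0028 + 0.0056 + 0.0093 + 0.0146 + 0.0220 + 0.0457 + 0.0853 + 0.1290 + 0.1762 = 0.4912
G = 1 − 0.4912 = 0.5088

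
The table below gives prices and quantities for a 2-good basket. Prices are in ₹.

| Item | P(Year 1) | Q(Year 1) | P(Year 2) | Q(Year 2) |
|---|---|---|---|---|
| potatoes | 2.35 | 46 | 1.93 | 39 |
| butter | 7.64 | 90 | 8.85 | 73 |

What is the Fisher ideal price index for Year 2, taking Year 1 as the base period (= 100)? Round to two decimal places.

111.17

Laspeyres component (base-period weights):
ΣP(Year 2)Q(Year 1) = 1.93×46 + 8.85×90 = 88.78 + 796.5 = 885.28
ΣP(Year 1)Q(Year 1) = 2.35×46 + 7.64×90 = 108.1 + 687.6 = 795.7
L = 885.28 / 795.7 × 100 = 111.2580
Paasche component (current-period weights):
ΣP(Year 2)Q(Year 2) = 1.93×39 + 8.85×73 = 75.27 + 646.05 = 721.32
ΣP(Year 1)Q(Year 2) = 2.35×39 + 7.64×73 = 91.65 + 557.72 = 649.37
P = 721.32 / 649.37 × 100 = 111.0800
Fisher = √(L × P) = √(111.2580 × 111.0800) = 111.1690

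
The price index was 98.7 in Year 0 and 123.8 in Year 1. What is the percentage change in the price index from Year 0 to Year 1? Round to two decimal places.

Change = (123.8 − 98.7) / 98.7 × 100
       = 25.1 / 98.7 × 100 = 25.4306%

25.43%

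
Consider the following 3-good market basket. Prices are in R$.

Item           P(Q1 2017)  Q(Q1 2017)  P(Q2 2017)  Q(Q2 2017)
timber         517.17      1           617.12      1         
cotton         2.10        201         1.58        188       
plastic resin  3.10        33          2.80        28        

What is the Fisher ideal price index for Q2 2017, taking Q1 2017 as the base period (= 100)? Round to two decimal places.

98.99

Laspeyres component (base-period weights):
ΣP(Q2 2017)Q(Q1 2017) = 617.12×1 + 1.58×201 + 2.80×33 = 617.12 + 317.58 + 92.4 = 1027.1
ΣP(Q1 2017)Q(Q1 2017) = 517.17×1 + 2.10×201 + 3.10×33 = 517.17 + 422.1 + 102.3 = 1041.57
L = 1027.1 / 1041.57 × 100 = 98.6108
Paasche component (current-period weights):
ΣP(Q2 2017)Q(Q2 2017) = 617.12×1 + 1.58×188 + 2.80×28 = 617.12 + 297.04 + 78.4 = 992.56
ΣP(Q1 2017)Q(Q2 2017) = 517.17×1 + 2.10×188 + 3.10×28 = 517.17 + 394.8 + 86.8 = 998.77
P = 992.56 / 998.77 × 100 = 99.3782
Fisher = √(L × P) = √(98.6108 × 99.3782) = 98.9937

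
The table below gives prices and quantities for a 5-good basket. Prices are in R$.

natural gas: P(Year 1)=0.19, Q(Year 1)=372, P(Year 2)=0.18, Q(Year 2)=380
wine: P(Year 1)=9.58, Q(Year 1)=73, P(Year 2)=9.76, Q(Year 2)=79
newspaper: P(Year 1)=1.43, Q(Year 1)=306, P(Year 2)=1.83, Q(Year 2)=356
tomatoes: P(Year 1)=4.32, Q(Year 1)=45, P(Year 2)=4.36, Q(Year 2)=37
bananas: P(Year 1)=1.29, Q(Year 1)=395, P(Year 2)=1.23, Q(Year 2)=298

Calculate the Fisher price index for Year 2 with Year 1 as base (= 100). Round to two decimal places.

Laspeyres component (base-period weights):
ΣP(Year 2)Q(Year 1) = 0.18×372 + 9.76×73 + 1.83×306 + 4.36×45 + 1.23×395 = 66.96 + 712.48 + 559.98 + 196.2 + 485.85 = 2021.47
ΣP(Year 1)Q(Year 1) = 0.19×372 + 9.58×73 + 1.43×306 + 4.32×45 + 1.29×395 = 70.68 + 699.34 + 437.58 + 194.4 + 509.55 = 1911.55
L = 2021.47 / 1911.55 × 100 = 105.7503
Paasche component (current-period weights):
ΣP(Year 2)Q(Year 2) = 0.18×380 + 9.76×79 + 1.83×356 + 4.36×37 + 1.23×298 = 68.4 + 771.04 + 651.48 + 161.32 + 366.54 = 2018.78
ΣP(Year 1)Q(Year 2) = 0.19×380 + 9.58×79 + 1.43×356 + 4.32×37 + 1.29×298 = 72.2 + 756.82 + 509.08 + 159.84 + 384.42 = 1882.36
P = 2018.78 / 1882.36 × 100 = 107.2473
Fisher = √(L × P) = √(105.7503 × 107.2473) = 106.4962

106.50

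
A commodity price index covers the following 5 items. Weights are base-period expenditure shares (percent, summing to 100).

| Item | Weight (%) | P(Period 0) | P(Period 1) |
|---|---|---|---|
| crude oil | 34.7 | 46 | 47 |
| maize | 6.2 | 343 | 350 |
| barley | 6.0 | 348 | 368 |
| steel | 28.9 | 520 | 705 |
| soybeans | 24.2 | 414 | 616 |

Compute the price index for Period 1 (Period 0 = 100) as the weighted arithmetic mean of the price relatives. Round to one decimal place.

crude oil: 34.7 × (47/46) = 34.7 × 1.021739 = 35.4543
maize: 6.2 × (350/343) = 6.2 × 1.020408 = 6.3265
barley: 6.0 × (368/348) = 6.0 × 1.057471 = 6.3448
steel: 28.9 × (705/520) = 28.9 × 1.355769 = 39.1817
soybeans: 24.2 × (616/414) = 24.2 × 1.487923 = 36.0077
Index = Σ wᵢ·(p₁ᵢ/p₀ᵢ) = 35.4543 + 6.3265 + 6.3448 + 39.1817 + 36.0077 = 123.3152

123.3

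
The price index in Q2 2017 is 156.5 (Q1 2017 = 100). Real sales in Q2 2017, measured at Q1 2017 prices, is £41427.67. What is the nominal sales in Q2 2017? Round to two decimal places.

64834.30

Nominal = Real × (Index/100) = 41427.67 × (156.5/100)
        = 41427.67 × 1.565 = 64834.3035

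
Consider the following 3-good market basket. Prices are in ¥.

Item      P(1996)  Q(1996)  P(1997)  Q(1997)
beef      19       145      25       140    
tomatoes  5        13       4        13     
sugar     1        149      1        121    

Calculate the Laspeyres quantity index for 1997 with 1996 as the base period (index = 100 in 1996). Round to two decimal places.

Laspeyres quantity index uses base-period prices as weights.
ΣP(1996)·Q(1997) = 19×140 + 5×13 + 1×121 = 2660 + 65 + 121 = 2846
ΣP(1996)·Q(1996) = 19×145 + 5×13 + 1×149 = 2755 + 65 + 149 = 2969
Index = 2846 / 2969 × 100 = 95.8572

95.86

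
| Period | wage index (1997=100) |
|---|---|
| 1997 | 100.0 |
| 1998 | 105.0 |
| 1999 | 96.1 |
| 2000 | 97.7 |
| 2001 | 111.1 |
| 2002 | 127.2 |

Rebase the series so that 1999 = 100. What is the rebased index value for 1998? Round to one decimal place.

109.3

Rebased(1998) = 105.0 / 96.1 × 100 = 109.2612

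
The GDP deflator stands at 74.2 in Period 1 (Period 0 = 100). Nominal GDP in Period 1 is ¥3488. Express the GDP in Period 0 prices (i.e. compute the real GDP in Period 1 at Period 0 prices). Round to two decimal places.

Real = Nominal ÷ (Index/100) = 3488 ÷ (74.2/100)
     = 3488 ÷ 0.742 = 4700.8086

4700.81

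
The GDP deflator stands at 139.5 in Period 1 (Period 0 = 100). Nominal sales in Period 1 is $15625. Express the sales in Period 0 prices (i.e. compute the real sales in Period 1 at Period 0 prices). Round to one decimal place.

Real = Nominal ÷ (Index/100) = 15625 ÷ (139.5/100)
     = 15625 ÷ 1.395 = 11200.7168

11200.7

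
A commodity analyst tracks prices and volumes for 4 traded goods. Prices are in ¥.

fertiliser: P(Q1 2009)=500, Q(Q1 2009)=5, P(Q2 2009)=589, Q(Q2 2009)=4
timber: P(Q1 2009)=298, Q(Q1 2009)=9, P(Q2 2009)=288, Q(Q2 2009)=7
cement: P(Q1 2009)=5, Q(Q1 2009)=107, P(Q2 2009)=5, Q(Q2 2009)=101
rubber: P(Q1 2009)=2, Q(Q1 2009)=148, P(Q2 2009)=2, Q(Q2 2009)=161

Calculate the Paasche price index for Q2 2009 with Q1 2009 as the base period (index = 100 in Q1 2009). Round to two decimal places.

Paasche price index uses current-period quantities as weights.
ΣP(Q2 2009)·Q(Q2 2009) = 589×4 + 288×7 + 5×101 + 2×161 = 2356 + 2016 + 505 + 322 = 5199
ΣP(Q1 2009)·Q(Q2 2009) = 500×4 + 298×7 + 5×101 + 2×161 = 2000 + 2086 + 505 + 322 = 4913
Index = 5199 / 4913 × 100 = 105.8213

105.82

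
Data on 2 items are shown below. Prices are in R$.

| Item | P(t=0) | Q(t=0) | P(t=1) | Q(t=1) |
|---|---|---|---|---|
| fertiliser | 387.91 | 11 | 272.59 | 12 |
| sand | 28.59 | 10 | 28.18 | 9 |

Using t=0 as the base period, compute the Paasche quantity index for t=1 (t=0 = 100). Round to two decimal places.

107.45

Paasche quantity index uses current-period prices as weights.
ΣP(t=1)·Q(t=1) = 272.59×12 + 28.18×9 = 3271.08 + 253.62 = 3524.7
ΣP(t=1)·Q(t=0) = 272.59×11 + 28.18×10 = 2998.49 + 281.8 = 3280.29
Index = 3524.7 / 3280.29 × 100 = 107.4509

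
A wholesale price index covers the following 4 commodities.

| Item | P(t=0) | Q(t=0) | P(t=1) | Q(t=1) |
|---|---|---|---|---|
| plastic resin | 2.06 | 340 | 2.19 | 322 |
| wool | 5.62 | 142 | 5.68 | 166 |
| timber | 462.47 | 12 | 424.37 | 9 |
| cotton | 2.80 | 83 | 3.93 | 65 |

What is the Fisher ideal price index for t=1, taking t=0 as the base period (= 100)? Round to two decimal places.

96.03

Laspeyres component (base-period weights):
ΣP(t=1)Q(t=0) = 2.19×340 + 5.68×142 + 424.37×12 + 3.93×83 = 744.6 + 806.56 + 5092.44 + 326.19 = 6969.79
ΣP(t=0)Q(t=0) = 2.06×340 + 5.62×142 + 462.47×12 + 2.80×83 = 700.4 + 798.04 + 5549.64 + 232.4 = 7280.48
L = 6969.79 / 7280.48 × 100 = 95.7326
Paasche component (current-period weights):
ΣP(t=1)Q(t=1) = 2.19×322 + 5.68×166 + 424.37×9 + 3.93×65 = 705.18 + 942.88 + 3819.33 + 255.45 = 5722.84
ΣP(t=0)Q(t=1) = 2.06×322 + 5.62×166 + 462.47×9 + 2.80×65 = 663.32 + 932.92 + 4162.23 + 182 = 5940.47
P = 5722.84 / 5940.47 × 100 = 96.3365
Fisher = √(L × P) = √(95.7326 × 96.3365) = 96.0340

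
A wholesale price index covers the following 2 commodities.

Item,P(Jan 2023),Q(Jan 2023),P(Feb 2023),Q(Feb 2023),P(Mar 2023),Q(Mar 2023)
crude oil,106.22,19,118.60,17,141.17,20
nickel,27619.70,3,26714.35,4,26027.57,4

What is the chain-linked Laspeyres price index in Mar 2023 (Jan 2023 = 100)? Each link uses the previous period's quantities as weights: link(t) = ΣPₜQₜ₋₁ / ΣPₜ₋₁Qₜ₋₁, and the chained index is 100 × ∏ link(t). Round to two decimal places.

Link Jan 2023→Feb 2023:
ΣP(Feb 2023)Q(Jan 2023) = 118.60×19 + 26714.35×3 = 2253.4 + 80143.05 = 82396.45
ΣP(Jan 2023)Q(Jan 2023) = 106.22×19 + 27619.70×3 = 2018.18 + 82859.1 = 84877.28
link = 82396.45/84877.28 = 0.970772
Link Feb 2023→Mar 2023:
ΣP(Mar 2023)Q(Feb 2023) = 141.17×17 + 26027.57×4 = 2399.89 + 104110.28 = 106510.17
ΣP(Feb 2023)Q(Feb 2023) = 118.60×17 + 26714.35×4 = 2016.2 + 106857.4 = 108873.6
link = 106510.17/108873.6 = 0.978292
Chained index = 100 × 0.970772 × 0.978292 = 94.9698

94.97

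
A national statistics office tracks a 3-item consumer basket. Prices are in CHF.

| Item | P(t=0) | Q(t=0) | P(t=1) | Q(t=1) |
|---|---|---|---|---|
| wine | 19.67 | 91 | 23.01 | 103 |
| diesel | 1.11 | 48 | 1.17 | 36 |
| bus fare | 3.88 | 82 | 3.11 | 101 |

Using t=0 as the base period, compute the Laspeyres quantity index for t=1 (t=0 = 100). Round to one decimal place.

Laspeyres quantity index uses base-period prices as weights.
ΣP(t=0)·Q(t=1) = 19.67×103 + 1.11×36 + 3.88×101 = 2026.01 + 39.96 + 391.88 = 2457.85
ΣP(t=0)·Q(t=0) = 19.67×91 + 1.11×48 + 3.88×82 = 1789.97 + 53.28 + 318.16 = 2161.41
Index = 2457.85 / 2161.41 × 100 = 113.7151

113.7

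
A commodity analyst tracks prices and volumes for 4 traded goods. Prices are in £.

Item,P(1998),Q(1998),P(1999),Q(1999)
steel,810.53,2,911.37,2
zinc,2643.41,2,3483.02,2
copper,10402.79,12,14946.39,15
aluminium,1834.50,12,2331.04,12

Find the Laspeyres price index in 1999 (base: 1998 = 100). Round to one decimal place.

Laspeyres price index uses base-period quantities as weights.
ΣP(1999)·Q(1998) = 911.37×2 + 3483.02×2 + 14946.39×12 + 2331.04×12 = 1822.74 + 6966.04 + 179356.68 + 27972.48 = 216117.94
ΣP(1998)·Q(1998) = 810.53×2 + 2643.41×2 + 10402.79×12 + 1834.50×12 = 1621.06 + 5286.82 + 124833.48 + 22014 = 153755.36
Index = 216117.94 / 153755.36 × 100 = 140.5596

140.6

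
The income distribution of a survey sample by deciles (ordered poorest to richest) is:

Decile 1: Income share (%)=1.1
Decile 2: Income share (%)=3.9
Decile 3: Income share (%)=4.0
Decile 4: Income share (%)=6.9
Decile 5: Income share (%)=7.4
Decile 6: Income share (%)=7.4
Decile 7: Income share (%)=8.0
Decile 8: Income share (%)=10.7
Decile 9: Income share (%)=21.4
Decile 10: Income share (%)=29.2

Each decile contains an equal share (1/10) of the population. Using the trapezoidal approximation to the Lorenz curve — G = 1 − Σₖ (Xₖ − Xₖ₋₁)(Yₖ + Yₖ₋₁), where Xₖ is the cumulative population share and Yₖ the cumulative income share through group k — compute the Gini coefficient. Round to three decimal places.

Cumulative income shares Yₖ: 0.0110, 0.0500, 0.0900, 0.1590, 0.2330, 0.3070, 0.3870, 0.4940, 0.7080, 1.0000
Σ (Xₖ−Xₖ₋₁)(Yₖ+Yₖ₋₁) = (1/10)(0.0110+0.0000) + (1/10)(0.0500+0.0110) + (1/10)(0.0900+0.0500) + (1/10)(0.1590+0.0900) + (1/10)(0.2330+0.1590) + (1/10)(0.3070+0.2330) + (1/10)(0.3870+0.3070) + (1/10)(0.4940+0.3870) + (1/10)(0.7080+0.4940) + (1/10)(1.0000+0.7080)
  = 0.0011 + 0.0061 + 0.0140 + 0.0249 + 0.0392 + 0.0540 + 0.0694 + 0.0881 + 0.1202 + 0.1708 = 0.5878
G = 1 − 0.5878 = 0.4122

0.412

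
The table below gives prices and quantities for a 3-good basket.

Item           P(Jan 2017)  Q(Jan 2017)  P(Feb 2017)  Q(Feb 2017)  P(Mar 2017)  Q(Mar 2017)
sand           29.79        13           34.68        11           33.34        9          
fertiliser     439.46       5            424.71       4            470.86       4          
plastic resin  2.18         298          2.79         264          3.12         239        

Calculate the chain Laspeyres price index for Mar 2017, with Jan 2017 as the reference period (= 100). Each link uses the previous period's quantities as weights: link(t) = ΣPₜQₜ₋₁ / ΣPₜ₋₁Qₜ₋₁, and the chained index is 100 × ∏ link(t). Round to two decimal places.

Link Jan 2017→Feb 2017:
ΣP(Feb 2017)Q(Jan 2017) = 34.68×13 + 424.71×5 + 2.79×298 = 450.84 + 2123.55 + 831.42 = 3405.81
ΣP(Jan 2017)Q(Jan 2017) = 29.79×13 + 439.46×5 + 2.18×298 = 387.27 + 2197.3 + 649.64 = 3234.21
link = 3405.81/3234.21 = 1.053058
Link Feb 2017→Mar 2017:
ΣP(Mar 2017)Q(Feb 2017) = 33.34×11 + 470.86×4 + 3.12×264 = 366.74 + 1883.44 + 823.68 = 3073.86
ΣP(Feb 2017)Q(Feb 2017) = 34.68×11 + 424.71×4 + 2.79×264 = 381.48 + 1698.84 + 736.56 = 2816.88
link = 3073.86/2816.88 = 1.091229
Chained index = 100 × 1.053058 × 1.091229 = 114.9127

114.91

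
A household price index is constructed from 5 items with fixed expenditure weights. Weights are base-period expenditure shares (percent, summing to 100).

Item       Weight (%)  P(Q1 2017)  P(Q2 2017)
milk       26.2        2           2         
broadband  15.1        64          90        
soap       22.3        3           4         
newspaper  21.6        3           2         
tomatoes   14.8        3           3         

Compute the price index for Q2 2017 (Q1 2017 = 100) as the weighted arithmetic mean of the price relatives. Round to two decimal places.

106.37

milk: 26.2 × (2/2) = 26.2 × 1.000000 = 26.2000
broadband: 15.1 × (90/64) = 15.1 × 1.406250 = 21.2344
soap: 22.3 × (4/3) = 22.3 × 1.333333 = 29.7333
newspaper: 21.6 × (2/3) = 21.6 × 0.666667 = 14.4000
tomatoes: 14.8 × (3/3) = 14.8 × 1.000000 = 14.8000
Index = Σ wᵢ·(p₁ᵢ/p₀ᵢ) = 26.2000 + 21.2344 + 29.7333 + 14.4000 + 14.8000 = 106.3677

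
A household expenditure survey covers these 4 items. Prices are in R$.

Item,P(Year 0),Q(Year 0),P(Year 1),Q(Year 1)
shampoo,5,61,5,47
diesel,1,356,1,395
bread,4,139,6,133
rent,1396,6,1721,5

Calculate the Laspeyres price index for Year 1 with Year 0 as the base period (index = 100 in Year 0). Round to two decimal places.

Laspeyres price index uses base-period quantities as weights.
ΣP(Year 1)·Q(Year 0) = 5×61 + 1×356 + 6×139 + 1721×6 = 305 + 356 + 834 + 10326 = 11821
ΣP(Year 0)·Q(Year 0) = 5×61 + 1×356 + 4×139 + 1396×6 = 305 + 356 + 556 + 8376 = 9593
Index = 11821 / 9593 × 100 = 123.2253

123.23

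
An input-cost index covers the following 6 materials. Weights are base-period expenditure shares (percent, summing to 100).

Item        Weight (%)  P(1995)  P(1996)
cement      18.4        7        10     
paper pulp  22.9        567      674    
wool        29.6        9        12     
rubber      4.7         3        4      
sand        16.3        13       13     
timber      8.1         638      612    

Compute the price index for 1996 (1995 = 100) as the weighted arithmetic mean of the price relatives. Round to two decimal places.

cement: 18.4 × (10/7) = 18.4 × 1.428571 = 26.2857
paper pulp: 22.9 × (674/567) = 22.9 × 1.188713 = 27.2215
wool: 29.6 × (12/9) = 29.6 × 1.333333 = 39.4667
rubber: 4.7 × (4/3) = 4.7 × 1.333333 = 6.2667
sand: 16.3 × (13/13) = 16.3 × 1.000000 = 16.3000
timber: 8.1 × (612/638) = 8.1 × 0.959248 = 7.7699
Index = Σ wᵢ·(p₁ᵢ/p₀ᵢ) = 26.2857 + 27.2215 + 39.4667 + 6.2667 + 16.3000 + 7.7699 = 123.3105

123.31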